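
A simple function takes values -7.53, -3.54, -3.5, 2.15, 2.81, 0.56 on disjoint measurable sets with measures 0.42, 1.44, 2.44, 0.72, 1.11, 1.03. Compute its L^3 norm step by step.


Step 1: Compute |f_i|^3 for each value:
  |-7.53|^3 = 426.957777
  |-3.54|^3 = 44.361864
  |-3.5|^3 = 42.875
  |2.15|^3 = 9.938375
  |2.81|^3 = 22.188041
  |0.56|^3 = 0.175616
Step 2: Multiply by measures and sum:
  426.957777 * 0.42 = 179.322266
  44.361864 * 1.44 = 63.881084
  42.875 * 2.44 = 104.615
  9.938375 * 0.72 = 7.15563
  22.188041 * 1.11 = 24.628726
  0.175616 * 1.03 = 0.180884
Sum = 179.322266 + 63.881084 + 104.615 + 7.15563 + 24.628726 + 0.180884 = 379.78359
Step 3: Take the p-th root:
||f||_3 = (379.78359)^(1/3) = 7.241781


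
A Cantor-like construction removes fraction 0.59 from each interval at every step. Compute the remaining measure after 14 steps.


Step 1: At each step, fraction remaining = 1 - 0.59 = 0.41
Step 2: After 14 steps, measure = (0.41)^14
Result = 3.792923e-06


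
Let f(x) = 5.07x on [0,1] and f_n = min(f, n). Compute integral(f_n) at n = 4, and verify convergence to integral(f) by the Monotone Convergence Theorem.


f(x) = 5.07x on [0,1]; f_n(x) = min(5.07x, n). At n = 4:
Step 1: f(x) reaches 4 at x = 4/5.07 = 0.788955
Step 2: integral(f_4) = integral(5.07x, 0, 0.788955) + integral(4, 0.788955, 1)
       = 5.07*0.788955^2/2 + 4*(1 - 0.788955)
       = 1.577909 + 0.844181
       = 2.422091
Step 3: As n -> infinity, f_n increases to f, so by MCT integral(f_n) -> integral(f) = 5.07/2 = 2.535.
Convergence: integral(f_4) = 2.422091 -> 2.535 as n -> infinity


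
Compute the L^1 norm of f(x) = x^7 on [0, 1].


Step 1: ||f||_1 = (integral_0^1 |x^7|^1 dx)^(1/1)
     = (integral_0^1 x^7 dx)^(1/1)
Step 2: integral_0^1 x^7 dx = [x^8/(8)] from 0 to 1 = 1^8/8
     = 1/8 = 0.125
Step 3: ||f||_1 = (0.125)^(1/1) = 0.125


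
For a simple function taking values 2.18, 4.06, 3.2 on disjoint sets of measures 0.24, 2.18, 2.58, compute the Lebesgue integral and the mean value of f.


Step 1: Integral = sum(value_i * measure_i)
= 2.18*0.24 + 4.06*2.18 + 3.2*2.58
= 0.5232 + 8.8508 + 8.256
= 17.63
Step 2: Total measure of domain = 0.24 + 2.18 + 2.58 = 5
Step 3: Average value = 17.63 / 5 = 3.526


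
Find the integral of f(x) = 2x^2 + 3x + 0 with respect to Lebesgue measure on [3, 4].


The Lebesgue integral of a Riemann-integrable function agrees with the Riemann integral.
Antiderivative F(x) = (2/3)x^3 + (3/2)x^2 + 0x
F(4) = (2/3)*4^3 + (3/2)*4^2 + 0*4
     = (2/3)*64 + (3/2)*16 + 0*4
     = 42.666667 + 24 + 0
     = 66.666667
F(3) = 31.5
Integral = F(4) - F(3) = 66.666667 - 31.5 = 35.166667


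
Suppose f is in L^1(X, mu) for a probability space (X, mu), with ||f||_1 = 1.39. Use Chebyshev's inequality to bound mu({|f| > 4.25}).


Chebyshev/Markov inequality: mu(|f| > eps) <= (||f||_p / eps)^p
Step 1: ||f||_1 / eps = 1.39 / 4.25 = 0.327059
Step 2: Raise to power p = 1:
  (0.327059)^1 = 0.327059
Step 3: Therefore mu(|f| > 4.25) <= 0.327059


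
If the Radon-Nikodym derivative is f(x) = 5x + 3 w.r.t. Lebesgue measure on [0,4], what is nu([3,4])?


nu(A) = integral_A (dnu/dmu) dmu = integral_3^4 (5x + 3) dx
Step 1: Antiderivative F(x) = (5/2)x^2 + 3x
Step 2: F(4) = (5/2)*4^2 + 3*4 = 40 + 12 = 52
Step 3: F(3) = (5/2)*3^2 + 3*3 = 22.5 + 9 = 31.5
Step 4: nu([3,4]) = F(4) - F(3) = 52 - 31.5 = 20.5


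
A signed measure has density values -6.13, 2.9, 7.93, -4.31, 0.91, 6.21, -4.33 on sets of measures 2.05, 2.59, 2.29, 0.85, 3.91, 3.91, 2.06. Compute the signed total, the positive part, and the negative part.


Step 1: Compute signed measure on each set:
  Set 1: -6.13 * 2.05 = -12.5665
  Set 2: 2.9 * 2.59 = 7.511
  Set 3: 7.93 * 2.29 = 18.1597
  Set 4: -4.31 * 0.85 = -3.6635
  Set 5: 0.91 * 3.91 = 3.5581
  Set 6: 6.21 * 3.91 = 24.2811
  Set 7: -4.33 * 2.06 = -8.9198
Step 2: Total signed measure = (-12.5665) + (7.511) + (18.1597) + (-3.6635) + (3.5581) + (24.2811) + (-8.9198)
     = 28.3601
Step 3: Positive part mu+(X) = sum of positive contributions = 53.5099
Step 4: Negative part mu-(X) = |sum of negative contributions| = 25.1498


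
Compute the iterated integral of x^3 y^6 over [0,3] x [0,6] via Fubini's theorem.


By Fubini's theorem, the double integral factors as a product of single integrals:
Step 1: integral_0^3 x^3 dx = [x^4/4] from 0 to 3
     = 3^4/4 = 20.25
Step 2: integral_0^6 y^6 dy = [y^7/7] from 0 to 6
     = 6^7/7 = 39990.857143
Step 3: Double integral = 20.25 * 39990.857143 = 809814.857143


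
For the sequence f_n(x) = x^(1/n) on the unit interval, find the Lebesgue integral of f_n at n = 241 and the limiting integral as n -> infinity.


At n = 241: f_241(x) = x^(1/241).
Step 1: integral(x^(1/241), 0, 1) = [x^(1/241+1) / (1/241+1)] from 0 to 1
     = 1 / (1/241 + 1) = 1 / ((241+1)/241) = 241/(241+1)
     = 241/242 = 0.995868
Step 2: As n -> infinity, f_n(x) = x^(1/n) -> 1 for x in (0,1], and f_n is increasing in n.
By MCT, lim_n integral(f_n) = integral(lim_n f_n) = integral(1, 0, 1) = 1.
Step 3: Verify convergence: 241/242 = 0.995868 -> 1


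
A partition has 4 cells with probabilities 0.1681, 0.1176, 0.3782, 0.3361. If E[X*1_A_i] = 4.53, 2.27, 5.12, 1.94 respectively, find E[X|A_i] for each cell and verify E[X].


For each cell A_i: E[X|A_i] = E[X*1_A_i] / P(A_i)
Step 1: E[X|A_1] = 4.53 / 0.1681 = 26.948245
Step 2: E[X|A_2] = 2.27 / 0.1176 = 19.302721
Step 3: E[X|A_3] = 5.12 / 0.3782 = 13.537811
Step 4: E[X|A_4] = 1.94 / 0.3361 = 5.772092
Verification: E[X] = sum E[X*1_A_i] = 4.53 + 2.27 + 5.12 + 1.94 = 13.86


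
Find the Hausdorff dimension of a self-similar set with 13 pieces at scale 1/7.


For a self-similar set with N copies scaled by 1/r:
dim_H = log(N)/log(r) = log(13)/log(7)
= 2.564949/1.94591
= 1.318123


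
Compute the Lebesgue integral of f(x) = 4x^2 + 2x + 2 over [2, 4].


The Lebesgue integral of a Riemann-integrable function agrees with the Riemann integral.
Antiderivative F(x) = (4/3)x^3 + (2/2)x^2 + 2x
F(4) = (4/3)*4^3 + (2/2)*4^2 + 2*4
     = (4/3)*64 + (2/2)*16 + 2*4
     = 85.333333 + 16 + 8
     = 109.333333
F(2) = 18.666667
Integral = F(4) - F(2) = 109.333333 - 18.666667 = 90.666667


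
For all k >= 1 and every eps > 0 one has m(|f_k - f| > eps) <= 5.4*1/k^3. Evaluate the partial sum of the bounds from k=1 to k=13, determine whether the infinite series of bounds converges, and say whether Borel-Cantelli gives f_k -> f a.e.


Step 1: List the terms 5.4*1/k^3 for k = 1 to 13:
  k=1: 5.4
  k=2: 0.675
  k=3: 0.2
  k=4: 0.084375
  k=5: 0.0432
  k=6: 0.025
  k=7: 0.015743
  k=8: 0.010547
  k=9: 0.007407
  k=10: 0.0054
  k=11: 0.004057
  k=12: 0.003125
  k=13: 0.002458
Step 2: Partial sum = 5.4 + 0.675 + 0.2 + 0.084375 + 0.0432 + 0.025 + 0.015743 + 0.010547 + 0.007407 + 0.0054 + 0.004057 + 0.003125 + 0.002458
     = 6.476313
Step 3: The full series sum_(k>=1) 5.4*1/k^3 converges (p-series with p = 3 > 1; a constant multiple of a convergent series converges).
Step 4: Fix eps > 0. Since sum_k m(|f_k - f| > eps) < infinity, the Borel-Cantelli lemma gives
        m(limsup_k {|f_k - f| > eps}) = 0, i.e. for a.e. x, |f_k(x) - f(x)| <= eps for all large k.
        Applying this with eps = 1/j for j = 1, 2, ... and intersecting the countably many full-measure sets,
        for a.e. x we get limsup_k |f_k(x) - f(x)| <= 1/j for every j, hence f_k -> f almost everywhere.
Conclusion: series converges; Borel-Cantelli yields f_k -> f a.e.


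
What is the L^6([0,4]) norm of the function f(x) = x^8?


Step 1: ||f||_6 = (integral_0^4 |x^8|^6 dx)^(1/6)
     = (integral_0^4 x^48 dx)^(1/6)
Step 2: integral_0^4 x^48 dx = [x^49/(49)] from 0 to 4 = 4^49/49
     = 316912650057057350374175801344/49 = 6.467605e+27
Step 3: ||f||_6 = (6.467605e+27)^(1/6) = 43164.221834


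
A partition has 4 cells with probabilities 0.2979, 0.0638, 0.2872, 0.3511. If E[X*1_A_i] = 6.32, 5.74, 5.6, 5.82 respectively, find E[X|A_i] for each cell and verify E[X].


For each cell A_i: E[X|A_i] = E[X*1_A_i] / P(A_i)
Step 1: E[X|A_1] = 6.32 / 0.2979 = 21.215173
Step 2: E[X|A_2] = 5.74 / 0.0638 = 89.968652
Step 3: E[X|A_3] = 5.6 / 0.2872 = 19.498607
Step 4: E[X|A_4] = 5.82 / 0.3511 = 16.576474
Verification: E[X] = sum E[X*1_A_i] = 6.32 + 5.74 + 5.6 + 5.82 = 23.48


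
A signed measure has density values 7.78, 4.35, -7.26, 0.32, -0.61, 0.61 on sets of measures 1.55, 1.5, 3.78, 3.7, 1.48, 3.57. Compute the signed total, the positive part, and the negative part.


Step 1: Compute signed measure on each set:
  Set 1: 7.78 * 1.55 = 12.059
  Set 2: 4.35 * 1.5 = 6.525
  Set 3: -7.26 * 3.78 = -27.4428
  Set 4: 0.32 * 3.7 = 1.184
  Set 5: -0.61 * 1.48 = -0.9028
  Set 6: 0.61 * 3.57 = 2.1777
Step 2: Total signed measure = (12.059) + (6.525) + (-27.4428) + (1.184) + (-0.9028) + (2.1777)
     = -6.3999
Step 3: Positive part mu+(X) = sum of positive contributions = 21.9457
Step 4: Negative part mu-(X) = |sum of negative contributions| = 28.3456


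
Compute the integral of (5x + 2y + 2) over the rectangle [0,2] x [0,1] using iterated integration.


By Fubini, integrate in x first, then y.
Step 1: Fix y, integrate over x in [0,2]:
  integral(5x + 2y + 2, x=0..2)
  = 5*(2^2 - 0^2)/2 + (2y + 2)*(2 - 0)
  = 10 + (2y + 2)*2
  = 10 + 4y + 4
  = 14 + 4y
Step 2: Integrate over y in [0,1]:
  integral(14 + 4y, y=0..1)
  = 14*1 + 4*(1^2 - 0^2)/2
  = 14 + 2
  = 16


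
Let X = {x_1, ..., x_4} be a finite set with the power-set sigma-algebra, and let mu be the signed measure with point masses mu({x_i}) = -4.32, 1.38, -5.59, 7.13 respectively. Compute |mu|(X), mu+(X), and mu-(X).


Step 1: Every measurable set is a union of atoms (the cells / points), so a Hahn decomposition is
  obtained by grouping atoms by sign: P = union of atoms with mu > 0, N = union of the remaining atoms.
  Atoms in P (indices): 2, 4;  atoms in N (indices): 1, 3
  Positive values: 1.38, 7.13
  Negative values: -4.32, -5.59
Step 2: mu+(X) = mu(P) = sum of positive atom values = 8.51
Step 3: mu-(X) = -mu(N) = sum of |negative atom values| = 9.91
Step 4: |mu|(X) = mu+(X) + mu-(X) = 8.51 + 9.91 = 18.42


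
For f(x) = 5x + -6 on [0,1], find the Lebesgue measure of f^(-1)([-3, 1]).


f^(-1)([-3, 1]) = {x : -3 <= 5x + -6 <= 1}
Solving: (-3 - -6)/5 <= x <= (1 - -6)/5
= [0.6, 1.4]
Intersecting with [0,1]: [0.6, 1]
Measure = 1 - 0.6 = 0.4


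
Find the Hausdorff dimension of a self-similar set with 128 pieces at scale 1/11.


For a self-similar set with N copies scaled by 1/r:
dim_H = log(N)/log(r) = log(128)/log(11)
= 4.85203/2.397895
= 2.023454


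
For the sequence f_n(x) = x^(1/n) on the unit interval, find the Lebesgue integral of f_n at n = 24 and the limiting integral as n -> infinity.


At n = 24: f_24(x) = x^(1/24).
Step 1: integral(x^(1/24), 0, 1) = [x^(1/24+1) / (1/24+1)] from 0 to 1
     = 1 / (1/24 + 1) = 1 / ((24+1)/24) = 24/(24+1)
     = 24/25 = 0.96
Step 2: As n -> infinity, f_n(x) = x^(1/n) -> 1 for x in (0,1], and f_n is increasing in n.
By MCT, lim_n integral(f_n) = integral(lim_n f_n) = integral(1, 0, 1) = 1.
Step 3: Verify convergence: 24/25 = 0.96 -> 1


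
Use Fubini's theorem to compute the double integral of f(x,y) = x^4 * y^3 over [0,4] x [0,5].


By Fubini's theorem, the double integral factors as a product of single integrals:
Step 1: integral_0^4 x^4 dx = [x^5/5] from 0 to 4
     = 4^5/5 = 204.8
Step 2: integral_0^5 y^3 dy = [y^4/4] from 0 to 5
     = 5^4/4 = 156.25
Step 3: Double integral = 204.8 * 156.25 = 32000


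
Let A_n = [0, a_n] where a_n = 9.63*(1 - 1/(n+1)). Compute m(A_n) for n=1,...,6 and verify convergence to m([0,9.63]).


By continuity of measure from below: if A_n increases to A, then m(A_n) -> m(A).
Here A = [0, 9.63], so m(A) = 9.63
Step 1: a_1 = 9.63*(1 - 1/2) = 4.815, m(A_1) = 4.815
Step 2: a_2 = 9.63*(1 - 1/3) = 6.42, m(A_2) = 6.42
Step 3: a_3 = 9.63*(1 - 1/4) = 7.2225, m(A_3) = 7.2225
Step 4: a_4 = 9.63*(1 - 1/5) = 7.704, m(A_4) = 7.704
Step 5: a_5 = 9.63*(1 - 1/6) = 8.025, m(A_5) = 8.025
Step 6: a_6 = 9.63*(1 - 1/7) = 8.2543, m(A_6) = 8.2543
Limit: m(A_n) -> m([0,9.63]) = 9.63


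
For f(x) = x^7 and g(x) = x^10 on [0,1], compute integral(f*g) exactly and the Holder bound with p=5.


Step 1: Exact integral of f*g = integral(x^17, 0, 1) = 1/18
     = 0.055556
Step 2: Holder bound with p=5, q=1.25:
  ||f||_p = (integral x^35 dx)^(1/5) = (1/36)^(1/5) = 0.488359
  ||g||_q = (integral x^12.5 dx)^(1/1.25) = (1/13.5)^(1/1.25) = 0.124662
Step 3: Holder bound = ||f||_p * ||g||_q = 0.488359 * 0.124662 = 0.06088
Verification: 0.055556 <= 0.06088 (Holder holds)


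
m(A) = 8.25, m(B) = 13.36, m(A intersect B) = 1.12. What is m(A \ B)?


m(A \ B) = m(A) - m(A n B)
= 8.25 - 1.12
= 7.13


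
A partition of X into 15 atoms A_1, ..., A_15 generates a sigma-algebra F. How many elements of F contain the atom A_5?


Each element of F is a union of some subset S of the 15 atoms.
The element contains A_5 iff A_5 is in S.
So we count subsets S of {A_1,...,A_15} with A_5 in S: choose freely among the other 14 atoms.
Count = 2^(15-1) = 2^14 = 16384.


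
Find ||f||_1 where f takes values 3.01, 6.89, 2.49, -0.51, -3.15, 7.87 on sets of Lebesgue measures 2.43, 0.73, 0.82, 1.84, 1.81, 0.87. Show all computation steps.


Step 1: Compute |f_i|^1 for each value:
  |3.01|^1 = 3.01
  |6.89|^1 = 6.89
  |2.49|^1 = 2.49
  |-0.51|^1 = 0.51
  |-3.15|^1 = 3.15
  |7.87|^1 = 7.87
Step 2: Multiply by measures and sum:
  3.01 * 2.43 = 7.3143
  6.89 * 0.73 = 5.0297
  2.49 * 0.82 = 2.0418
  0.51 * 1.84 = 0.9384
  3.15 * 1.81 = 5.7015
  7.87 * 0.87 = 6.8469
Sum = 7.3143 + 5.0297 + 2.0418 + 0.9384 + 5.7015 + 6.8469 = 27.8726
Step 3: Take the p-th root:
||f||_1 = (27.8726)^(1/1) = 27.8726


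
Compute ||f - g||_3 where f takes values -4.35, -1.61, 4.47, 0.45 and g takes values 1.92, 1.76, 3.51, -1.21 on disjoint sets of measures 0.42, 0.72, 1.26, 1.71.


Step 1: Compute differences f_i - g_i:
  -4.35 - 1.92 = -6.27
  -1.61 - 1.76 = -3.37
  4.47 - 3.51 = 0.96
  0.45 - -1.21 = 1.66
Step 2: Compute |diff|^3 * measure for each set:
  |-6.27|^3 * 0.42 = 246.491883 * 0.42 = 103.526591
  |-3.37|^3 * 0.72 = 38.272753 * 0.72 = 27.556382
  |0.96|^3 * 1.26 = 0.884736 * 1.26 = 1.114767
  |1.66|^3 * 1.71 = 4.574296 * 1.71 = 7.822046
Step 3: Sum = 140.019787
Step 4: ||f-g||_3 = (140.019787)^(1/3) = 5.192739


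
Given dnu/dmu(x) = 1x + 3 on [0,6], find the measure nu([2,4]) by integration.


nu(A) = integral_A (dnu/dmu) dmu = integral_2^4 (1x + 3) dx
Step 1: Antiderivative F(x) = (1/2)x^2 + 3x
Step 2: F(4) = (1/2)*4^2 + 3*4 = 8 + 12 = 20
Step 3: F(2) = (1/2)*2^2 + 3*2 = 2 + 6 = 8
Step 4: nu([2,4]) = F(4) - F(2) = 20 - 8 = 12


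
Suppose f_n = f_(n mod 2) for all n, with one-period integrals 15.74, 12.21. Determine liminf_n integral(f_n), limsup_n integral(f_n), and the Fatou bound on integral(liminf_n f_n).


The sequence (integral(f_n)) is periodic with period 2, repeating the values 15.74, 12.21 indefinitely.
Step 1: For a periodic sequence, every tail (a_m, a_(m+1), ...) contains all 2 period values infinitely often.
Step 2: Hence inf of every tail = min of the period values = min(15.74, 12.21) = 12.21.
        liminf_n integral(f_n) = sup over m of (inf of tail from m) = 12.21.
Step 3: Similarly sup of every tail = max of the period values = 15.74.
        limsup_n integral(f_n) = 15.74.
Step 4: Fatou's lemma: integral(liminf_n f_n) <= liminf_n integral(f_n) = 12.21.
        So the integral of the pointwise liminf is at most 12.21.


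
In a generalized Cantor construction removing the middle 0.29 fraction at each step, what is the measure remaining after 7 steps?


Step 1: At each step, fraction remaining = 1 - 0.29 = 0.71
Step 2: After 7 steps, measure = (0.71)^7
Result = 0.090951


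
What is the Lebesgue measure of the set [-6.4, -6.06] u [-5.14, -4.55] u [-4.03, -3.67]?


For pairwise disjoint intervals, m(union) = sum of lengths.
= (-6.06 - -6.4) + (-4.55 - -5.14) + (-3.67 - -4.03)
= 0.34 + 0.59 + 0.36
= 1.29


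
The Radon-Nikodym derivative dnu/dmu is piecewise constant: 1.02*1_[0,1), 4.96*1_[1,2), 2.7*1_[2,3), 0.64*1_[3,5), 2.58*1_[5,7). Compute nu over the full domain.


Integrate each piece of the Radon-Nikodym derivative:
Step 1: integral_0^1 1.02 dx = 1.02*(1-0) = 1.02*1 = 1.02
Step 2: integral_1^2 4.96 dx = 4.96*(2-1) = 4.96*1 = 4.96
Step 3: integral_2^3 2.7 dx = 2.7*(3-2) = 2.7*1 = 2.7
Step 4: integral_3^5 0.64 dx = 0.64*(5-3) = 0.64*2 = 1.28
Step 5: integral_5^7 2.58 dx = 2.58*(7-5) = 2.58*2 = 5.16
Total: 1.02 + 4.96 + 2.7 + 1.28 + 5.16 = 15.12


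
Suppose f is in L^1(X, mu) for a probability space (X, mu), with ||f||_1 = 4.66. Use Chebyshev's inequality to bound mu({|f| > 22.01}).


Chebyshev/Markov inequality: mu(|f| > eps) <= (||f||_p / eps)^p
Step 1: ||f||_1 / eps = 4.66 / 22.01 = 0.211722
Step 2: Raise to power p = 1:
  (0.211722)^1 = 0.211722
Step 3: Therefore mu(|f| > 22.01) <= 0.211722


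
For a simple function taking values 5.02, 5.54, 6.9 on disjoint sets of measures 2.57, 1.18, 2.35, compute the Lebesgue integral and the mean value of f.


Step 1: Integral = sum(value_i * measure_i)
= 5.02*2.57 + 5.54*1.18 + 6.9*2.35
= 12.9014 + 6.5372 + 16.215
= 35.6536
Step 2: Total measure of domain = 2.57 + 1.18 + 2.35 = 6.1
Step 3: Average value = 35.6536 / 6.1 = 5.844852


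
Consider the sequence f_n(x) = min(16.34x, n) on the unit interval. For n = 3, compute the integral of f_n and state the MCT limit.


f(x) = 16.34x on [0,1]; f_n(x) = min(16.34x, n). At n = 3:
Step 1: f(x) reaches 3 at x = 3/16.34 = 0.183599
Step 2: integral(f_3) = integral(16.34x, 0, 0.183599) + integral(3, 0.183599, 1)
       = 16.34*0.183599^2/2 + 3*(1 - 0.183599)
       = 0.275398 + 2.449204
       = 2.724602
Step 3: As n -> infinity, f_n increases to f, so by MCT integral(f_n) -> integral(f) = 16.34/2 = 8.17.
Convergence: integral(f_3) = 2.724602 -> 8.17 as n -> infinity


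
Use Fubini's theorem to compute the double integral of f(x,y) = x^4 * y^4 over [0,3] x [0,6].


By Fubini's theorem, the double integral factors as a product of single integrals:
Step 1: integral_0^3 x^4 dx = [x^5/5] from 0 to 3
     = 3^5/5 = 48.6
Step 2: integral_0^6 y^4 dy = [y^5/5] from 0 to 6
     = 6^5/5 = 1555.2
Step 3: Double integral = 48.6 * 1555.2 = 75582.72


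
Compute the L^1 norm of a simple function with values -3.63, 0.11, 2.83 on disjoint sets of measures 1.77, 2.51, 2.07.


Step 1: Compute |f_i|^1 for each value:
  |-3.63|^1 = 3.63
  |0.11|^1 = 0.11
  |2.83|^1 = 2.83
Step 2: Multiply by measures and sum:
  3.63 * 1.77 = 6.4251
  0.11 * 2.51 = 0.2761
  2.83 * 2.07 = 5.8581
Sum = 6.4251 + 0.2761 + 5.8581 = 12.5593
Step 3: Take the p-th root:
||f||_1 = (12.5593)^(1/1) = 12.5593


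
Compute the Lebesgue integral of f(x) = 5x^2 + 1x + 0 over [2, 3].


The Lebesgue integral of a Riemann-integrable function agrees with the Riemann integral.
Antiderivative F(x) = (5/3)x^3 + (1/2)x^2 + 0x
F(3) = (5/3)*3^3 + (1/2)*3^2 + 0*3
     = (5/3)*27 + (1/2)*9 + 0*3
     = 45 + 4.5 + 0
     = 49.5
F(2) = 15.333333
Integral = F(3) - F(2) = 49.5 - 15.333333 = 34.166667


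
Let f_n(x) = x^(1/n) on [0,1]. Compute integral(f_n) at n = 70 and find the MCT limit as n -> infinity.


At n = 70: f_70(x) = x^(1/70).
Step 1: integral(x^(1/70), 0, 1) = [x^(1/70+1) / (1/70+1)] from 0 to 1
     = 1 / (1/70 + 1) = 1 / ((70+1)/70) = 70/(70+1)
     = 70/71 = 0.985915
Step 2: As n -> infinity, f_n(x) = x^(1/n) -> 1 for x in (0,1], and f_n is increasing in n.
By MCT, lim_n integral(f_n) = integral(lim_n f_n) = integral(1, 0, 1) = 1.
Step 3: Verify convergence: 70/71 = 0.985915 -> 1


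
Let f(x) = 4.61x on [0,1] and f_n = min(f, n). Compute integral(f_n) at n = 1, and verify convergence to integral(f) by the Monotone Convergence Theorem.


f(x) = 4.61x on [0,1]; f_n(x) = min(4.61x, n). At n = 1:
Step 1: f(x) reaches 1 at x = 1/4.61 = 0.21692
Step 2: integral(f_1) = integral(4.61x, 0, 0.21692) + integral(1, 0.21692, 1)
       = 4.61*0.21692^2/2 + 1*(1 - 0.21692)
       = 0.10846 + 0.78308
       = 0.89154
Step 3: As n -> infinity, f_n increases to f, so by MCT integral(f_n) -> integral(f) = 4.61/2 = 2.305.
Convergence: integral(f_1) = 0.89154 -> 2.305 as n -> infinity


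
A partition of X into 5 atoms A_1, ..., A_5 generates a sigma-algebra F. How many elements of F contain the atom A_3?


Each element of F is a union of some subset S of the 5 atoms.
The element contains A_3 iff A_3 is in S.
So we count subsets S of {A_1,...,A_5} with A_3 in S: choose freely among the other 4 atoms.
Count = 2^(5-1) = 2^4 = 16.


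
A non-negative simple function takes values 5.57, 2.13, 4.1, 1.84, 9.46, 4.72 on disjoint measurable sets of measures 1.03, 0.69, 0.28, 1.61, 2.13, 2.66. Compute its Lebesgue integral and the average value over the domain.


Step 1: Integral = sum(value_i * measure_i)
= 5.57*1.03 + 2.13*0.69 + 4.1*0.28 + 1.84*1.61 + 9.46*2.13 + 4.72*2.66
= 5.7371 + 1.4697 + 1.148 + 2.9624 + 20.1498 + 12.5552
= 44.0222
Step 2: Total measure of domain = 1.03 + 0.69 + 0.28 + 1.61 + 2.13 + 2.66 = 8.4
Step 3: Average value = 44.0222 / 8.4 = 5.240738


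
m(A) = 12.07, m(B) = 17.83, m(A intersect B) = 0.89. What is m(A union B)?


By inclusion-exclusion: m(A u B) = m(A) + m(B) - m(A n B)
= 12.07 + 17.83 - 0.89
= 29.01


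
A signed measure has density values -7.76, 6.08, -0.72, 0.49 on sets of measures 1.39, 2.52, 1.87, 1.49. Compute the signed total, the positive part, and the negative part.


Step 1: Compute signed measure on each set:
  Set 1: -7.76 * 1.39 = -10.7864
  Set 2: 6.08 * 2.52 = 15.3216
  Set 3: -0.72 * 1.87 = -1.3464
  Set 4: 0.49 * 1.49 = 0.7301
Step 2: Total signed measure = (-10.7864) + (15.3216) + (-1.3464) + (0.7301)
     = 3.9189
Step 3: Positive part mu+(X) = sum of positive contributions = 16.0517
Step 4: Negative part mu-(X) = |sum of negative contributions| = 12.1328


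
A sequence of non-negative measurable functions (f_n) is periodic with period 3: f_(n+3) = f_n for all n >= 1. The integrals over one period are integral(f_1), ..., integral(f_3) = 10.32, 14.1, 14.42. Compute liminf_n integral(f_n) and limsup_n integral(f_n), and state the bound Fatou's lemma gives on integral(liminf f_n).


The sequence (integral(f_n)) is periodic with period 3, repeating the values 10.32, 14.1, 14.42 indefinitely.
Step 1: For a periodic sequence, every tail (a_m, a_(m+1), ...) contains all 3 period values infinitely often.
Step 2: Hence inf of every tail = min of the period values = min(10.32, 14.1, 14.42) = 10.32.
        liminf_n integral(f_n) = sup over m of (inf of tail from m) = 10.32.
Step 3: Similarly sup of every tail = max of the period values = 14.42.
        limsup_n integral(f_n) = 14.42.
Step 4: Fatou's lemma: integral(liminf_n f_n) <= liminf_n integral(f_n) = 10.32.
        So the integral of the pointwise liminf is at most 10.32.


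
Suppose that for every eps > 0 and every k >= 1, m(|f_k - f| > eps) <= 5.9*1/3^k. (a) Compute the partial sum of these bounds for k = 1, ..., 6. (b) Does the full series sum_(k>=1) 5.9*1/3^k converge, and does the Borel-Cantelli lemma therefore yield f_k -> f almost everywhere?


Step 1: List the terms 5.9*1/3^k for k = 1 to 6:
  k=1: 1.966667
  k=2: 0.655556
  k=3: 0.218519
  k=4: 0.07284
  k=5: 0.02428
  k=6: 0.008093
Step 2: Partial sum = 1.966667 + 0.655556 + 0.218519 + 0.07284 + 0.02428 + 0.008093
     = 2.945953
Step 3: The full series sum_(k>=1) 5.9*1/3^k converges (geometric series with ratio 1/3 < 1; a constant multiple of a convergent series converges).
Step 4: Fix eps > 0. Since sum_k m(|f_k - f| > eps) < infinity, the Borel-Cantelli lemma gives
        m(limsup_k {|f_k - f| > eps}) = 0, i.e. for a.e. x, |f_k(x) - f(x)| <= eps for all large k.
        Applying this with eps = 1/j for j = 1, 2, ... and intersecting the countably many full-measure sets,
        for a.e. x we get limsup_k |f_k(x) - f(x)| <= 1/j for every j, hence f_k -> f almost everywhere.
Conclusion: series converges; Borel-Cantelli yields f_k -> f a.e.


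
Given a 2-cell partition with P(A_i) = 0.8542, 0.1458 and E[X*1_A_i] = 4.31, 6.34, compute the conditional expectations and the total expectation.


For each cell A_i: E[X|A_i] = E[X*1_A_i] / P(A_i)
Step 1: E[X|A_1] = 4.31 / 0.8542 = 5.045657
Step 2: E[X|A_2] = 6.34 / 0.1458 = 43.484225
Verification: E[X] = sum E[X*1_A_i] = 4.31 + 6.34 = 10.65


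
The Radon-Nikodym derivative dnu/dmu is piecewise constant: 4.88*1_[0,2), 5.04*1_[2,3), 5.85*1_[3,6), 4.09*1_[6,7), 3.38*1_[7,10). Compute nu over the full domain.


Integrate each piece of the Radon-Nikodym derivative:
Step 1: integral_0^2 4.88 dx = 4.88*(2-0) = 4.88*2 = 9.76
Step 2: integral_2^3 5.04 dx = 5.04*(3-2) = 5.04*1 = 5.04
Step 3: integral_3^6 5.85 dx = 5.85*(6-3) = 5.85*3 = 17.55
Step 4: integral_6^7 4.09 dx = 4.09*(7-6) = 4.09*1 = 4.09
Step 5: integral_7^10 3.38 dx = 3.38*(10-7) = 3.38*3 = 10.14
Total: 9.76 + 5.04 + 17.55 + 4.09 + 10.14 = 46.58


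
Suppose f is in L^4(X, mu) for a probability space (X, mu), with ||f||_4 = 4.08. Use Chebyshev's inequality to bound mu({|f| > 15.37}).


Chebyshev/Markov inequality: mu(|f| > eps) <= (||f||_p / eps)^p
Step 1: ||f||_4 / eps = 4.08 / 15.37 = 0.265452
Step 2: Raise to power p = 4:
  (0.265452)^4 = 0.004965
Step 3: Therefore mu(|f| > 15.37) <= 0.004965


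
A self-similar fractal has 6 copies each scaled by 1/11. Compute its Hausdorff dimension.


For a self-similar set with N copies scaled by 1/r:
dim_H = log(N)/log(r) = log(6)/log(11)
= 1.791759/2.397895
= 0.747222


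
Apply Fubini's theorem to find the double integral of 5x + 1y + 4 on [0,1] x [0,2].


By Fubini, integrate in x first, then y.
Step 1: Fix y, integrate over x in [0,1]:
  integral(5x + 1y + 4, x=0..1)
  = 5*(1^2 - 0^2)/2 + (1y + 4)*(1 - 0)
  = 2.5 + (1y + 4)*1
  = 2.5 + 1y + 4
  = 6.5 + 1y
Step 2: Integrate over y in [0,2]:
  integral(6.5 + 1y, y=0..2)
  = 6.5*2 + 1*(2^2 - 0^2)/2
  = 13 + 2
  = 15


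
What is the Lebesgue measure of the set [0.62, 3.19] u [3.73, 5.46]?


For pairwise disjoint intervals, m(union) = sum of lengths.
= (3.19 - 0.62) + (5.46 - 3.73)
= 2.57 + 1.73
= 4.3


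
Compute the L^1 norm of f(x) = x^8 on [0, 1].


Step 1: ||f||_1 = (integral_0^1 |x^8|^1 dx)^(1/1)
     = (integral_0^1 x^8 dx)^(1/1)
Step 2: integral_0^1 x^8 dx = [x^9/(9)] from 0 to 1 = 1^9/9
     = 1/9 = 0.111111
Step 3: ||f||_1 = (0.111111)^(1/1) = 0.111111


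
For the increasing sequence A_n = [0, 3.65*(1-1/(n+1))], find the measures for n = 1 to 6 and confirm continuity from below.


By continuity of measure from below: if A_n increases to A, then m(A_n) -> m(A).
Here A = [0, 3.65], so m(A) = 3.65
Step 1: a_1 = 3.65*(1 - 1/2) = 1.825, m(A_1) = 1.825
Step 2: a_2 = 3.65*(1 - 1/3) = 2.4333, m(A_2) = 2.4333
Step 3: a_3 = 3.65*(1 - 1/4) = 2.7375, m(A_3) = 2.7375
Step 4: a_4 = 3.65*(1 - 1/5) = 2.92, m(A_4) = 2.92
Step 5: a_5 = 3.65*(1 - 1/6) = 3.0417, m(A_5) = 3.0417
Step 6: a_6 = 3.65*(1 - 1/7) = 3.1286, m(A_6) = 3.1286
Limit: m(A_n) -> m([0,3.65]) = 3.65


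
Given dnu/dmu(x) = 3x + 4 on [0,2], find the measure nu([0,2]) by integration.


nu(A) = integral_A (dnu/dmu) dmu = integral_0^2 (3x + 4) dx
Step 1: Antiderivative F(x) = (3/2)x^2 + 4x
Step 2: F(2) = (3/2)*2^2 + 4*2 = 6 + 8 = 14
Step 3: F(0) = (3/2)*0^2 + 4*0 = 0.0 + 0 = 0.0
Step 4: nu([0,2]) = F(2) - F(0) = 14 - 0.0 = 14


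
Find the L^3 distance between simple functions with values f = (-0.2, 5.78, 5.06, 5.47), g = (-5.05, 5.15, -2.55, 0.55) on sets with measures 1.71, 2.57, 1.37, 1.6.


Step 1: Compute differences f_i - g_i:
  -0.2 - -5.05 = 4.85
  5.78 - 5.15 = 0.63
  5.06 - -2.55 = 7.61
  5.47 - 0.55 = 4.92
Step 2: Compute |diff|^3 * measure for each set:
  |4.85|^3 * 1.71 = 114.084125 * 1.71 = 195.083854
  |0.63|^3 * 2.57 = 0.250047 * 2.57 = 0.642621
  |7.61|^3 * 1.37 = 440.711081 * 1.37 = 603.774181
  |4.92|^3 * 1.6 = 119.095488 * 1.6 = 190.552781
Step 3: Sum = 990.053436
Step 4: ||f-g||_3 = (990.053436)^(1/3) = 9.966734


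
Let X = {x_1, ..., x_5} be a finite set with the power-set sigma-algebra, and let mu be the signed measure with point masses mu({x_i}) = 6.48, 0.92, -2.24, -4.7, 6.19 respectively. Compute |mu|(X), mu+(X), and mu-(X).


Step 1: Every measurable set is a union of atoms (the cells / points), so a Hahn decomposition is
  obtained by grouping atoms by sign: P = union of atoms with mu > 0, N = union of the remaining atoms.
  Atoms in P (indices): 1, 2, 5;  atoms in N (indices): 3, 4
  Positive values: 6.48, 0.92, 6.19
  Negative values: -2.24, -4.7
Step 2: mu+(X) = mu(P) = sum of positive atom values = 13.59
Step 3: mu-(X) = -mu(N) = sum of |negative atom values| = 6.94
Step 4: |mu|(X) = mu+(X) + mu-(X) = 13.59 + 6.94 = 20.53


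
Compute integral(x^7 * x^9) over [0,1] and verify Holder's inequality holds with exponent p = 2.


Step 1: Exact integral of f*g = integral(x^16, 0, 1) = 1/17
     = 0.058824
Step 2: Holder bound with p=2, q=2:
  ||f||_p = (integral x^14 dx)^(1/2) = (1/15)^(1/2) = 0.258199
  ||g||_q = (integral x^18 dx)^(1/2) = (1/19)^(1/2) = 0.229416
Step 3: Holder bound = ||f||_p * ||g||_q = 0.258199 * 0.229416 = 0.059235
Verification: 0.058824 <= 0.059235 (Holder holds)


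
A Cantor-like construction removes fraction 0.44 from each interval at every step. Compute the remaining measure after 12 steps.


Step 1: At each step, fraction remaining = 1 - 0.44 = 0.56
Step 2: After 12 steps, measure = (0.56)^12
Result = 9.511660e-04


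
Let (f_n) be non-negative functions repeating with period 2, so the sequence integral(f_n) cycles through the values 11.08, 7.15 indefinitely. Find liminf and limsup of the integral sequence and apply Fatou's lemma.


The sequence (integral(f_n)) is periodic with period 2, repeating the values 11.08, 7.15 indefinitely.
Step 1: For a periodic sequence, every tail (a_m, a_(m+1), ...) contains all 2 period values infinitely often.
Step 2: Hence inf of every tail = min of the period values = min(11.08, 7.15) = 7.15.
        liminf_n integral(f_n) = sup over m of (inf of tail from m) = 7.15.
Step 3: Similarly sup of every tail = max of the period values = 11.08.
        limsup_n integral(f_n) = 11.08.
Step 4: Fatou's lemma: integral(liminf_n f_n) <= liminf_n integral(f_n) = 7.15.
        So the integral of the pointwise liminf is at most 7.15.


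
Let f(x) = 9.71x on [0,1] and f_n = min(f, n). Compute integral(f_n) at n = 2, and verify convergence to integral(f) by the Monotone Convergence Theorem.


f(x) = 9.71x on [0,1]; f_n(x) = min(9.71x, n). At n = 2:
Step 1: f(x) reaches 2 at x = 2/9.71 = 0.205973
Step 2: integral(f_2) = integral(9.71x, 0, 0.205973) + integral(2, 0.205973, 1)
       = 9.71*0.205973^2/2 + 2*(1 - 0.205973)
       = 0.205973 + 1.588054
       = 1.794027
Step 3: As n -> infinity, f_n increases to f, so by MCT integral(f_n) -> integral(f) = 9.71/2 = 4.855.
Convergence: integral(f_2) = 1.794027 -> 4.855 as n -> infinity


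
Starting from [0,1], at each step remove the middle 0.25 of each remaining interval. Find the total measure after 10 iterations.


Step 1: At each step, fraction remaining = 1 - 0.25 = 0.75
Step 2: After 10 steps, measure = (0.75)^10
Result = 0.056314


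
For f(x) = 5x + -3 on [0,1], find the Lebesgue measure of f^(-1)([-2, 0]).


f^(-1)([-2, 0]) = {x : -2 <= 5x + -3 <= 0}
Solving: (-2 - -3)/5 <= x <= (0 - -3)/5
= [0.2, 0.6]
Intersecting with [0,1]: [0.2, 0.6]
Measure = 0.6 - 0.2 = 0.4


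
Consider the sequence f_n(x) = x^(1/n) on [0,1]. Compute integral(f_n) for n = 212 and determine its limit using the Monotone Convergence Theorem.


At n = 212: f_212(x) = x^(1/212).
Step 1: integral(x^(1/212), 0, 1) = [x^(1/212+1) / (1/212+1)] from 0 to 1
     = 1 / (1/212 + 1) = 1 / ((212+1)/212) = 212/(212+1)
     = 212/213 = 0.995305
Step 2: As n -> infinity, f_n(x) = x^(1/n) -> 1 for x in (0,1], and f_n is increasing in n.
By MCT, lim_n integral(f_n) = integral(lim_n f_n) = integral(1, 0, 1) = 1.
Step 3: Verify convergence: 212/213 = 0.995305 -> 1


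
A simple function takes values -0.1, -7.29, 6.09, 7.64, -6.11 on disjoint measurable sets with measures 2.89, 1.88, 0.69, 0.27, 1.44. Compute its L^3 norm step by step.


Step 1: Compute |f_i|^3 for each value:
  |-0.1|^3 = 0.001
  |-7.29|^3 = 387.420489
  |6.09|^3 = 225.866529
  |7.64|^3 = 445.943744
  |-6.11|^3 = 228.099131
Step 2: Multiply by measures and sum:
  0.001 * 2.89 = 0.00289
  387.420489 * 1.88 = 728.350519
  225.866529 * 0.69 = 155.847905
  445.943744 * 0.27 = 120.404811
  228.099131 * 1.44 = 328.462749
Sum = 0.00289 + 728.350519 + 155.847905 + 120.404811 + 328.462749 = 1333.068874
Step 3: Take the p-th root:
||f||_3 = (1333.068874)^(1/3) = 11.005696


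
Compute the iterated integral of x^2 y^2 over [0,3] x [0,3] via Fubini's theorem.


By Fubini's theorem, the double integral factors as a product of single integrals:
Step 1: integral_0^3 x^2 dx = [x^3/3] from 0 to 3
     = 3^3/3 = 9
Step 2: integral_0^3 y^2 dy = [y^3/3] from 0 to 3
     = 3^3/3 = 9
Step 3: Double integral = 9 * 9 = 81


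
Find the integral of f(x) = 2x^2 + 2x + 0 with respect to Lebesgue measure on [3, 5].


The Lebesgue integral of a Riemann-integrable function agrees with the Riemann integral.
Antiderivative F(x) = (2/3)x^3 + (2/2)x^2 + 0x
F(5) = (2/3)*5^3 + (2/2)*5^2 + 0*5
     = (2/3)*125 + (2/2)*25 + 0*5
     = 83.333333 + 25 + 0
     = 108.333333
F(3) = 27
Integral = F(5) - F(3) = 108.333333 - 27 = 81.333333


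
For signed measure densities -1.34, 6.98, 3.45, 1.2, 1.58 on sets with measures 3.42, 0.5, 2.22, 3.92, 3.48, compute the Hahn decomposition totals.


Step 1: Compute signed measure on each set:
  Set 1: -1.34 * 3.42 = -4.5828
  Set 2: 6.98 * 0.5 = 3.49
  Set 3: 3.45 * 2.22 = 7.659
  Set 4: 1.2 * 3.92 = 4.704
  Set 5: 1.58 * 3.48 = 5.4984
Step 2: Total signed measure = (-4.5828) + (3.49) + (7.659) + (4.704) + (5.4984)
     = 16.7686
Step 3: Positive part mu+(X) = sum of positive contributions = 21.3514
Step 4: Negative part mu-(X) = |sum of negative contributions| = 4.5828


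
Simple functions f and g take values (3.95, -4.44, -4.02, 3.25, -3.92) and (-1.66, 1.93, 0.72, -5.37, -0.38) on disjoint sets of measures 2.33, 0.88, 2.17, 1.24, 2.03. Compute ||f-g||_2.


Step 1: Compute differences f_i - g_i:
  3.95 - -1.66 = 5.61
  -4.44 - 1.93 = -6.37
  -4.02 - 0.72 = -4.74
  3.25 - -5.37 = 8.62
  -3.92 - -0.38 = -3.54
Step 2: Compute |diff|^2 * measure for each set:
  |5.61|^2 * 2.33 = 31.4721 * 2.33 = 73.329993
  |-6.37|^2 * 0.88 = 40.5769 * 0.88 = 35.707672
  |-4.74|^2 * 2.17 = 22.4676 * 2.17 = 48.754692
  |8.62|^2 * 1.24 = 74.3044 * 1.24 = 92.137456
  |-3.54|^2 * 2.03 = 12.5316 * 2.03 = 25.439148
Step 3: Sum = 275.368961
Step 4: ||f-g||_2 = (275.368961)^(1/2) = 16.594245


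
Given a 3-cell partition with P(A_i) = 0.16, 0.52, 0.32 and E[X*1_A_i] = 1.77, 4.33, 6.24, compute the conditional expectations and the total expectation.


For each cell A_i: E[X|A_i] = E[X*1_A_i] / P(A_i)
Step 1: E[X|A_1] = 1.77 / 0.16 = 11.0625
Step 2: E[X|A_2] = 4.33 / 0.52 = 8.326923
Step 3: E[X|A_3] = 6.24 / 0.32 = 19.5
Verification: E[X] = sum E[X*1_A_i] = 1.77 + 4.33 + 6.24 = 12.34


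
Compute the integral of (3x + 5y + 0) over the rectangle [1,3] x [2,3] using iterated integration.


By Fubini, integrate in x first, then y.
Step 1: Fix y, integrate over x in [1,3]:
  integral(3x + 5y + 0, x=1..3)
  = 3*(3^2 - 1^2)/2 + (5y + 0)*(3 - 1)
  = 12 + (5y + 0)*2
  = 12 + 10y + 0
  = 12 + 10y
Step 2: Integrate over y in [2,3]:
  integral(12 + 10y, y=2..3)
  = 12*1 + 10*(3^2 - 2^2)/2
  = 12 + 25
  = 37


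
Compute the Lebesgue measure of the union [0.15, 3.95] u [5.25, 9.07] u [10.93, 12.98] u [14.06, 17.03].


For pairwise disjoint intervals, m(union) = sum of lengths.
= (3.95 - 0.15) + (9.07 - 5.25) + (12.98 - 10.93) + (17.03 - 14.06)
= 3.8 + 3.82 + 2.05 + 2.97
= 12.64


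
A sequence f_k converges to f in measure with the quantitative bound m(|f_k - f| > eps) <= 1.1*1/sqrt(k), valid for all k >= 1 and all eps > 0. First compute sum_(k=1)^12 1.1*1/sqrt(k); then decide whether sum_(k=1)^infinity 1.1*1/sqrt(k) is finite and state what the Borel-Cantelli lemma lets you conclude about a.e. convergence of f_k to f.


Step 1: List the terms 1.1*1/sqrt(k) for k = 1 to 12:
  k=1: 1.1
  k=2: 0.777817
  k=3: 0.635085
  k=4: 0.55
  k=5: 0.491935
  k=6: 0.449073
  k=7: 0.415761
  k=8: 0.388909
  k=9: 0.366667
  k=10: 0.347851
  k=11: 0.331662
  k=12: 0.317543
Step 2: Partial sum = 1.1 + 0.777817 + 0.635085 + 0.55 + 0.491935 + 0.449073 + 0.415761 + 0.388909 + 0.366667 + 0.347851 + 0.331662 + 0.317543
     = 6.172303
Step 3: The full series sum_(k>=1) 1.1*1/sqrt(k) diverges (p-series with p = 1/2 <= 1; a nonzero constant multiple of a divergent series diverges).
Step 4: The (first) Borel-Cantelli lemma requires a summable sequence of measures, so it does not apply here;
        from this bound alone no conclusion about a.e. convergence can be drawn (convergence in measure still
        gives an a.e.-convergent subsequence, but not a.e. convergence of the whole sequence).
Conclusion: series diverges; Borel-Cantelli is inconclusive about a.e. convergence of f_k.


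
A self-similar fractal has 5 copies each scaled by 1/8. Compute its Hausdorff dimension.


For a self-similar set with N copies scaled by 1/r:
dim_H = log(N)/log(r) = log(5)/log(8)
= 1.609438/2.079442
= 0.773976


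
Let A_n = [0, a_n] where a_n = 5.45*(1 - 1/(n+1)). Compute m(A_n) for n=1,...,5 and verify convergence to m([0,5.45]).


By continuity of measure from below: if A_n increases to A, then m(A_n) -> m(A).
Here A = [0, 5.45], so m(A) = 5.45
Step 1: a_1 = 5.45*(1 - 1/2) = 2.725, m(A_1) = 2.725
Step 2: a_2 = 5.45*(1 - 1/3) = 3.6333, m(A_2) = 3.6333
Step 3: a_3 = 5.45*(1 - 1/4) = 4.0875, m(A_3) = 4.0875
Step 4: a_4 = 5.45*(1 - 1/5) = 4.36, m(A_4) = 4.36
Step 5: a_5 = 5.45*(1 - 1/6) = 4.5417, m(A_5) = 4.5417
Limit: m(A_n) -> m([0,5.45]) = 5.45


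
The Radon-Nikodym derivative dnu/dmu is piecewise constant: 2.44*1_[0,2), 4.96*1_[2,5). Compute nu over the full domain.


Integrate each piece of the Radon-Nikodym derivative:
Step 1: integral_0^2 2.44 dx = 2.44*(2-0) = 2.44*2 = 4.88
Step 2: integral_2^5 4.96 dx = 4.96*(5-2) = 4.96*3 = 14.88
Total: 4.88 + 14.88 = 19.76


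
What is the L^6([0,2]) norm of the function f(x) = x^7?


Step 1: ||f||_6 = (integral_0^2 |x^7|^6 dx)^(1/6)
     = (integral_0^2 x^42 dx)^(1/6)
Step 2: integral_0^2 x^42 dx = [x^43/(43)] from 0 to 2 = 2^43/43
     = 8796093022208/43 = 2.045603e+11
Step 3: ||f||_6 = (2.045603e+11)^(1/6) = 76.760341


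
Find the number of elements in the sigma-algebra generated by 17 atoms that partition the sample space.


Each element of the sigma-algebra is a union of some subset of the 17 atoms.
The number of such subsets is 2^17 = 131072.


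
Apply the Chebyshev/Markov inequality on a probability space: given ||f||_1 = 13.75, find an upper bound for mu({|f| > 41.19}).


Chebyshev/Markov inequality: mu(|f| > eps) <= (||f||_p / eps)^p
Step 1: ||f||_1 / eps = 13.75 / 41.19 = 0.333819
Step 2: Raise to power p = 1:
  (0.333819)^1 = 0.333819
Step 3: Therefore mu(|f| > 41.19) <= 0.333819


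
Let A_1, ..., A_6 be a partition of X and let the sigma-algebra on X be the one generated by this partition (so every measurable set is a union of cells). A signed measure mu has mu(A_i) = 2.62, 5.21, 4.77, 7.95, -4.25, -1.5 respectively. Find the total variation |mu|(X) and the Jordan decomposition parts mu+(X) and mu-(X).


Step 1: Every measurable set is a union of atoms (the cells / points), so a Hahn decomposition is
  obtained by grouping atoms by sign: P = union of atoms with mu > 0, N = union of the remaining atoms.
  Atoms in P (indices): 1, 2, 3, 4;  atoms in N (indices): 5, 6
  Positive values: 2.62, 5.21, 4.77, 7.95
  Negative values: -4.25, -1.5
Step 2: mu+(X) = mu(P) = sum of positive atom values = 20.55
Step 3: mu-(X) = -mu(N) = sum of |negative atom values| = 5.75
Step 4: |mu|(X) = mu+(X) + mu-(X) = 20.55 + 5.75 = 26.3


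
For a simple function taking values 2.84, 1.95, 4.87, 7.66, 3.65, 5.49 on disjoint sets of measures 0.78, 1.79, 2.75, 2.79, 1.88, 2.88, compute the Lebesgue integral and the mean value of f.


Step 1: Integral = sum(value_i * measure_i)
= 2.84*0.78 + 1.95*1.79 + 4.87*2.75 + 7.66*2.79 + 3.65*1.88 + 5.49*2.88
= 2.2152 + 3.4905 + 13.3925 + 21.3714 + 6.862 + 15.8112
= 63.1428
Step 2: Total measure of domain = 0.78 + 1.79 + 2.75 + 2.79 + 1.88 + 2.88 = 12.87
Step 3: Average value = 63.1428 / 12.87 = 4.9062
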